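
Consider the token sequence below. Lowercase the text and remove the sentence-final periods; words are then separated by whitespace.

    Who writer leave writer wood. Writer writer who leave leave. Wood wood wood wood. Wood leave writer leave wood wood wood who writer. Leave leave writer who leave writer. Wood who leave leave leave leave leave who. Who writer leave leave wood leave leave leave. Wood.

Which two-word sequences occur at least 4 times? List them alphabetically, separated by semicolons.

Bigram counts meeting the condition (at least 4 times):
  leave leave: 9
  leave wood: 4
  leave writer: 4
  wood wood: 6
  writer leave: 4

leave leave; leave wood; leave writer; wood wood; writer leave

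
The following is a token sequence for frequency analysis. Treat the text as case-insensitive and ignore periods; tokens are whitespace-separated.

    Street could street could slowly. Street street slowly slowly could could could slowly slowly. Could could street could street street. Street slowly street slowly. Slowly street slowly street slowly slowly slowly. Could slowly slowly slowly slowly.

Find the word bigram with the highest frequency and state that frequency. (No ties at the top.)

"slowly slowly", 8 times

Bigram frequencies (highest first):
  slowly slowly: 8
  street slowly: 5
  slowly street: 4
  street could: 3
  could street: 3
  could slowly: 3
  … (3 more, each ≤ 3)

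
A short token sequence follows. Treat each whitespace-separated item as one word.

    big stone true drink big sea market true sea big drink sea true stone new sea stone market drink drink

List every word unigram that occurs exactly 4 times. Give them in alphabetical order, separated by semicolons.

Unigram counts meeting the condition (exactly 4 times):
  drink: 4
  sea: 4

drink; sea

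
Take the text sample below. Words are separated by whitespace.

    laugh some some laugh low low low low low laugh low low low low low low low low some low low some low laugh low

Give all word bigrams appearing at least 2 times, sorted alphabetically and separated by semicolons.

laugh low; low laugh; low low; low some; some low

Bigram counts meeting the condition (at least 2 times):
  laugh low: 3
  low laugh: 2
  low low: 12
  low some: 2
  some low: 2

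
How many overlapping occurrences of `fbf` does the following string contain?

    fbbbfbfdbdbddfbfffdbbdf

Sliding a length-3 window over the 23 characters (21 positions):
  position 5–7: fbf
  position 14–16: fbf

2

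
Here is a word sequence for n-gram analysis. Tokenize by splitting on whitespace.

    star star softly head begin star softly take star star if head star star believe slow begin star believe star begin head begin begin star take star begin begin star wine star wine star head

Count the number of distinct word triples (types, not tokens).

31

35 tokens → 33 trigram windows in total.
Repeated trigrams (each contributes count−1 duplicates):
  begin begin star: 2
  star wine star: 2
2 duplicate windows → 33 − 2 = 31 distinct.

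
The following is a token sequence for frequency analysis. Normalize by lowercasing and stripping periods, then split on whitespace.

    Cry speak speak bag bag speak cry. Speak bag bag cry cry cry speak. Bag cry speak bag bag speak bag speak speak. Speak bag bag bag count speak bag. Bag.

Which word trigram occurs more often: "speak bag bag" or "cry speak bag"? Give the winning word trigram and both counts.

"speak bag bag" (5 vs 3)

"speak bag bag": 5 occurrences
"cry speak bag": 3 occurrences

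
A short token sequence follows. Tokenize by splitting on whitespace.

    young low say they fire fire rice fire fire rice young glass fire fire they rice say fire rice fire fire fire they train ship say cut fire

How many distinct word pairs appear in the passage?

28 tokens → 27 bigram windows in total.
Repeated bigrams (each contributes count−1 duplicates):
  fire fire: 5
  fire rice: 3
  fire they: 2
  rice fire: 2
8 duplicate windows → 27 − 8 = 19 distinct.

19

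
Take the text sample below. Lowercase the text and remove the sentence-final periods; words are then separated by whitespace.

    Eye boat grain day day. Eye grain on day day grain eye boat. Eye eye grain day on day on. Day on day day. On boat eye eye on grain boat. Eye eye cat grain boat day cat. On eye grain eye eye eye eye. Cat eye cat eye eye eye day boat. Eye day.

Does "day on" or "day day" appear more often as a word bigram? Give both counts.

"day on": 4 occurrences
"day day": 3 occurrences

"day on" (4 vs 3)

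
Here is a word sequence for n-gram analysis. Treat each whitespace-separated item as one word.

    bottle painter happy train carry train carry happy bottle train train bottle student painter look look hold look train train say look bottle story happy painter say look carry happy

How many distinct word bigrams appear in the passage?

30 tokens → 29 bigram windows in total.
Repeated bigrams (each contributes count−1 duplicates):
  carry happy: 2
  say look: 2
  train carry: 2
  train train: 2
4 duplicate windows → 29 − 4 = 25 distinct.

25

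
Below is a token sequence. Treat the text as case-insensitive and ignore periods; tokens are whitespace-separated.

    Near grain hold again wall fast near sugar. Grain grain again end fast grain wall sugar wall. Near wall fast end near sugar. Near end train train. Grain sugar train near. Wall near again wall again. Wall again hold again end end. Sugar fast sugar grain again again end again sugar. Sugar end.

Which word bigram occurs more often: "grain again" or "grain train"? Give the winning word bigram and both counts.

"grain again": 2 occurrences
"grain train": 0 occurrences

"grain again" (2 vs 0)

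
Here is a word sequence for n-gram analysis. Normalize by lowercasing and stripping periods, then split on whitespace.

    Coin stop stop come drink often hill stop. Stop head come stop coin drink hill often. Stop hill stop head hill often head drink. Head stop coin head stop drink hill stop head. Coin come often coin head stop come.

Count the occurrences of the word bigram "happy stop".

Scanning the 39 overlapping bigram windows for "happy stop":
  (none found)

0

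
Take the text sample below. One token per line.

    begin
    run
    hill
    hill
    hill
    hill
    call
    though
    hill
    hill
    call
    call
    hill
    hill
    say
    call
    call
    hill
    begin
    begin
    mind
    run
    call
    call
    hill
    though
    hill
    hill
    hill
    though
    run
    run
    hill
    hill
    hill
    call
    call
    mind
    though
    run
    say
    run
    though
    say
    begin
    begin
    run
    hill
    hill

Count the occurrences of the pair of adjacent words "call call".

4

Scanning the 48 overlapping bigram windows for "call call":
  position 11–12: call call
  position 16–17: call call
  position 23–24: call call
  position 36–37: call call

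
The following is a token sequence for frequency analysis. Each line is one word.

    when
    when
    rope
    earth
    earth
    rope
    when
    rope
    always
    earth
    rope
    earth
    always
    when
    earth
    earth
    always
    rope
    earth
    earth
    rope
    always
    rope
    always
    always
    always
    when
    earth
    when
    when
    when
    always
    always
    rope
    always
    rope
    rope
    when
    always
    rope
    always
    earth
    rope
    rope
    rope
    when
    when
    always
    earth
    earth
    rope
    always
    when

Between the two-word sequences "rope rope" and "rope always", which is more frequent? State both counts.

"rope rope": 3 occurrences
"rope always": 6 occurrences

"rope always" (6 vs 3)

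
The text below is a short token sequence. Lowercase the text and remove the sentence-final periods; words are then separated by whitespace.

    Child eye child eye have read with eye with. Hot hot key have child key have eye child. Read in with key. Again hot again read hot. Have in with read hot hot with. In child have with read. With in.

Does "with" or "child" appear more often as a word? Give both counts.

"with" (7 vs 5)

"with": 7 occurrences
"child": 5 occurrences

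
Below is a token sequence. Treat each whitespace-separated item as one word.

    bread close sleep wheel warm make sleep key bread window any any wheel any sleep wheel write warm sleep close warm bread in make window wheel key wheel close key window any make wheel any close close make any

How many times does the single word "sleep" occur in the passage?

4

Scanning the 39 tokens for "sleep":
  position 3: sleep
  position 7: sleep
  position 15: sleep
  position 19: sleep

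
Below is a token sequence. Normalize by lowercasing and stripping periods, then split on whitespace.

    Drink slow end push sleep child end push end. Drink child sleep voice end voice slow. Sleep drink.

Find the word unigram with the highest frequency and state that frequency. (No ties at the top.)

"end", 4 times

Unigram frequencies (highest first):
  end: 4
  drink: 3
  sleep: 3
  slow: 2
  push: 2
  child: 2
  … (1 more, each ≤ 2)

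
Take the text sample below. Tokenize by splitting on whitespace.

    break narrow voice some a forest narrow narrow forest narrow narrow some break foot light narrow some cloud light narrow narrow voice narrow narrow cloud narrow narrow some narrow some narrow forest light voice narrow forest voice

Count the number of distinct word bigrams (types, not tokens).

37 tokens → 36 bigram windows in total.
Repeated bigrams (each contributes count−1 duplicates):
  narrow narrow: 5
  narrow some: 4
  narrow forest: 3
  forest narrow: 2
  light narrow: 2
  narrow voice: 2
  some narrow: 2
  voice narrow: 2
14 duplicate windows → 36 − 14 = 22 distinct.

22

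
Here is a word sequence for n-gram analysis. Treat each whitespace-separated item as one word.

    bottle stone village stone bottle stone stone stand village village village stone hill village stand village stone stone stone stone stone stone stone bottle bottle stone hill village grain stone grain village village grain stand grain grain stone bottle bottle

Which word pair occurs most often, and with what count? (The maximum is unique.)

"stone stone", 7 times

Bigram frequencies (highest first):
  stone stone: 7
  bottle stone: 3
  village stone: 3
  stone bottle: 3
  village village: 3
  stand village: 2
  … (13 more, each ≤ 2)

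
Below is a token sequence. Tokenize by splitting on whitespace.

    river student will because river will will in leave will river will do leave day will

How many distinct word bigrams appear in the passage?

16 tokens → 15 bigram windows in total.
Repeated bigrams (each contributes count−1 duplicates):
  river will: 2
1 duplicate windows → 15 − 1 = 14 distinct.

14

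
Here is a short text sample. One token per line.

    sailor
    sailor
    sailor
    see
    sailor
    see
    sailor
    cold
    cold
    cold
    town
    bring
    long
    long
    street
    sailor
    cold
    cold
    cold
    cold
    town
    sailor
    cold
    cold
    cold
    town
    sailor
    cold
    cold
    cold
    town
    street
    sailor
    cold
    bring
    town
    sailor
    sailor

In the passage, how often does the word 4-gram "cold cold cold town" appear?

4

Scanning the 35 overlapping 4-gram windows for "cold cold cold town":
  position 8–11: cold cold cold town
  position 18–21: cold cold cold town
  position 23–26: cold cold cold town
  position 28–31: cold cold cold town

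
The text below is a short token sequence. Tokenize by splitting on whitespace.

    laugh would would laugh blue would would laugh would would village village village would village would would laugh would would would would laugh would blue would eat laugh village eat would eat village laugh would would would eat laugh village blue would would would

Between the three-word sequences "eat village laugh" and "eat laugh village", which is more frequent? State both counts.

"eat village laugh": 1 occurrence
"eat laugh village": 2 occurrences

"eat laugh village" (2 vs 1)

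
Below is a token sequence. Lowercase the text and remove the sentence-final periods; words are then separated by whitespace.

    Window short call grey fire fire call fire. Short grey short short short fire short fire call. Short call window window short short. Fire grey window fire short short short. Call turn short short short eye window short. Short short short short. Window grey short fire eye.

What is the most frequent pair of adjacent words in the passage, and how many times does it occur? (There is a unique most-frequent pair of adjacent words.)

"short short", 11 times

Bigram frequencies (highest first):
  short short: 11
  short fire: 4
  window short: 3
  short call: 3
  fire short: 3
  fire call: 2
  … (19 more, each ≤ 2)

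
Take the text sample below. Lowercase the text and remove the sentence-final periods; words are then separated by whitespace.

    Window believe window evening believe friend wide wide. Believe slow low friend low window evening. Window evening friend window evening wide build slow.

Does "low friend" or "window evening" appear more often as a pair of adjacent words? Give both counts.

"window evening" (4 vs 1)

"low friend": 1 occurrence
"window evening": 4 occurrences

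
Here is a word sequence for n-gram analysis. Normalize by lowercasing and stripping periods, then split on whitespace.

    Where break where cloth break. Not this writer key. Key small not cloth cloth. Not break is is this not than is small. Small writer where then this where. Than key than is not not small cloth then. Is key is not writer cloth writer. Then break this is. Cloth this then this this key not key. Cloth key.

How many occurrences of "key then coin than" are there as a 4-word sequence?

0

Scanning the 56 overlapping 4-gram windows for "key then coin than":
  (none found)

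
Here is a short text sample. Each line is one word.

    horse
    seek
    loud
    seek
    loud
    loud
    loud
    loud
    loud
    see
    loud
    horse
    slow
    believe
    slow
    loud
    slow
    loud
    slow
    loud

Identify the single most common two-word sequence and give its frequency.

"loud loud", 4 times

Bigram frequencies (highest first):
  loud loud: 4
  slow loud: 3
  seek loud: 2
  loud slow: 2
  horse seek: 1
  loud seek: 1
  … (6 more, each ≤ 1)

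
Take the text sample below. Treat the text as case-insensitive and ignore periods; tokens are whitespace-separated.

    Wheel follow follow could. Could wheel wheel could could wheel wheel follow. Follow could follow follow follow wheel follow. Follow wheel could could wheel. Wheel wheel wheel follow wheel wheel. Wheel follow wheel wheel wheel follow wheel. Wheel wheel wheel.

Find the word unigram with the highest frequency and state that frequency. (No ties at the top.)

"wheel", 21 times

Unigram frequencies (highest first):
  wheel: 21
  follow: 12
  could: 7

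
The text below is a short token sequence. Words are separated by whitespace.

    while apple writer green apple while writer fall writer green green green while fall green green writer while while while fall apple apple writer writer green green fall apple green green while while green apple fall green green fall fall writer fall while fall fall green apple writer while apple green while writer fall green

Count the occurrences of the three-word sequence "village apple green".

Scanning the 53 overlapping trigram windows for "village apple green":
  (none found)

0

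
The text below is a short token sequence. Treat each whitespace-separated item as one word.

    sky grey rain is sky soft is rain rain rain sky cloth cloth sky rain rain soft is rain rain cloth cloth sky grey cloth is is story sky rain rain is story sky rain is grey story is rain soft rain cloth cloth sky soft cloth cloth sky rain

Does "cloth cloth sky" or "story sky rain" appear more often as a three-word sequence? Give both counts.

"cloth cloth sky" (4 vs 2)

"cloth cloth sky": 4 occurrences
"story sky rain": 2 occurrences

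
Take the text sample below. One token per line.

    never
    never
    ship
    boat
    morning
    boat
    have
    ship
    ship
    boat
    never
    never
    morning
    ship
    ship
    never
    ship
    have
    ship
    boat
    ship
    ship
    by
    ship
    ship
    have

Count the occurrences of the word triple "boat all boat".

0

Scanning the 24 overlapping trigram windows for "boat all boat":
  (none found)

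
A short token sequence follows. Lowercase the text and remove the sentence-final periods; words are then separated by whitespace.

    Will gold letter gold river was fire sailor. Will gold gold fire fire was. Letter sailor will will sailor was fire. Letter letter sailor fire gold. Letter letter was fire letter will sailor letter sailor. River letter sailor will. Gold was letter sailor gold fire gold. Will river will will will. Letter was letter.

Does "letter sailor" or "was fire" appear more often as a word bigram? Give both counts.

"letter sailor": 5 occurrences
"was fire": 3 occurrences

"letter sailor" (5 vs 3)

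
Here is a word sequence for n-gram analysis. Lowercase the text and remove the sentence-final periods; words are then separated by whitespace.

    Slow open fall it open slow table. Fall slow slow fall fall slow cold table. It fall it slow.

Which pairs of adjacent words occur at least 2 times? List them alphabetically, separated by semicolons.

Bigram counts meeting the condition (at least 2 times):
  fall it: 2
  fall slow: 2

fall it; fall slow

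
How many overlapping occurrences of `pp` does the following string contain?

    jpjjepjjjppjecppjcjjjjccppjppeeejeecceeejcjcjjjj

4

Sliding a length-2 window over the 48 characters (47 positions):
  position 10–11: pp
  position 15–16: pp
  position 25–26: pp
  position 28–29: pp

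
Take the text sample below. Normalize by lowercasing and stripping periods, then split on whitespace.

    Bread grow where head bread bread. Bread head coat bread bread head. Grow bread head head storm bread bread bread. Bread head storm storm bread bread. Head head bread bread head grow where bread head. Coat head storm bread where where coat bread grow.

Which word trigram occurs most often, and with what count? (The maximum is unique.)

"bread bread head", 5 times

Trigram frequencies (highest first):
  bread bread head: 5
  bread bread bread: 3
  head bread bread: 2
  bread head coat: 2
  bread head grow: 2
  bread head head: 2
  … (24 more, each ≤ 2)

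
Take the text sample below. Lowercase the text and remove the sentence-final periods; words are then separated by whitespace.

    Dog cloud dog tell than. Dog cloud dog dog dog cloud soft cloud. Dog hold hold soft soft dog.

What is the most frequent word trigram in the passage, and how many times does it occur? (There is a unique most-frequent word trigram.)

Trigram frequencies (highest first):
  dog cloud dog: 2
  cloud dog tell: 1
  dog tell than: 1
  tell than dog: 1
  than dog cloud: 1
  cloud dog dog: 1
  … (10 more, each ≤ 1)

"dog cloud dog", 2 times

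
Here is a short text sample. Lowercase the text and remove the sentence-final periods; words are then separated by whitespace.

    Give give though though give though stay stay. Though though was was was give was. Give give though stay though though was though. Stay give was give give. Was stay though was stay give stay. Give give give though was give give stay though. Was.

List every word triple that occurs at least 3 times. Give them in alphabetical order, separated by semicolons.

give give though; was give give

Trigram counts meeting the condition (at least 3 times):
  give give though: 3
  was give give: 3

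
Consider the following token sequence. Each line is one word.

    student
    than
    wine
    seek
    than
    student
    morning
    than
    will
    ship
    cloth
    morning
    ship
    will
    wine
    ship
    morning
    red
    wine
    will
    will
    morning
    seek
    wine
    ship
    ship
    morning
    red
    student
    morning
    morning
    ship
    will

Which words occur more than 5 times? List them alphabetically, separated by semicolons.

Unigram counts meeting the condition (more than 5 times):
  morning: 7
  ship: 6

morning; ship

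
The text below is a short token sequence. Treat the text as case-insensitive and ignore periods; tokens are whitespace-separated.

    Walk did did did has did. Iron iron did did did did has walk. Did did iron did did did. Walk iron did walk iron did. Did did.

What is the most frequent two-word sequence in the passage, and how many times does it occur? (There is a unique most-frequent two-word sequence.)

Bigram frequencies (highest first):
  did did: 10
  iron did: 4
  walk did: 2
  did has: 2
  did iron: 2
  did walk: 2
  … (4 more, each ≤ 2)

"did did", 10 times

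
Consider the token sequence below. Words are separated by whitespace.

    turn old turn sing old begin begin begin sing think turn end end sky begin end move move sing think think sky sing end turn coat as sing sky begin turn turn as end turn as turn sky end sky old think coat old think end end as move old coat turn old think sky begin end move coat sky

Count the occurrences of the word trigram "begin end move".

2

Scanning the 58 overlapping trigram windows for "begin end move":
  position 15–17: begin end move
  position 56–58: begin end move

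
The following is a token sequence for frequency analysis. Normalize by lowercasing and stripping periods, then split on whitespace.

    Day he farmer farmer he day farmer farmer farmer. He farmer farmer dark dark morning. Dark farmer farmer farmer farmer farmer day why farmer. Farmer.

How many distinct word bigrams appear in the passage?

14

25 tokens → 24 bigram windows in total.
Repeated bigrams (each contributes count−1 duplicates):
  farmer farmer: 9
  farmer he: 2
  he farmer: 2
10 duplicate windows → 24 − 10 = 14 distinct.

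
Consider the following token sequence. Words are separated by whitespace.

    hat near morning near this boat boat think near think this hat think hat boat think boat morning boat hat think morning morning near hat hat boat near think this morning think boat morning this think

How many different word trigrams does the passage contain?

32

36 tokens → 34 trigram windows in total.
Repeated trigrams (each contributes count−1 duplicates):
  near think this: 2
  think boat morning: 2
2 duplicate windows → 34 − 2 = 32 distinct.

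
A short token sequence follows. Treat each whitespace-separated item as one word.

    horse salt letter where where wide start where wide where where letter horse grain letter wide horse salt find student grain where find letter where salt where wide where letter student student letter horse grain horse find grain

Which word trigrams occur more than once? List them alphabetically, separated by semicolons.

letter horse grain; where wide where

Trigram counts meeting the condition (more than once):
  letter horse grain: 2
  where wide where: 2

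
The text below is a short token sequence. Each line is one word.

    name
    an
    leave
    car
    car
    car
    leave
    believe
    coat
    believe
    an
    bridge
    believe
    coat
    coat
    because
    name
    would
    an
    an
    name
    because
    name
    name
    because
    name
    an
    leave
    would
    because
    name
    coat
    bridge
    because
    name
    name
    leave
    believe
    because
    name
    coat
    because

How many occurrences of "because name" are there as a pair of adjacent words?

Scanning the 41 overlapping bigram windows for "because name":
  position 16–17: because name
  position 22–23: because name
  position 25–26: because name
  position 30–31: because name
  position 34–35: because name
  position 39–40: because name

6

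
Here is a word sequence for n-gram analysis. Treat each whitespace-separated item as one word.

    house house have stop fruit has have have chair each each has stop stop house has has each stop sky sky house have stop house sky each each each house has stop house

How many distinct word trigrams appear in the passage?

33 tokens → 31 trigram windows in total.
Repeated trigrams (each contributes count−1 duplicates):
  house have stop: 2
1 duplicate windows → 31 − 1 = 30 distinct.

30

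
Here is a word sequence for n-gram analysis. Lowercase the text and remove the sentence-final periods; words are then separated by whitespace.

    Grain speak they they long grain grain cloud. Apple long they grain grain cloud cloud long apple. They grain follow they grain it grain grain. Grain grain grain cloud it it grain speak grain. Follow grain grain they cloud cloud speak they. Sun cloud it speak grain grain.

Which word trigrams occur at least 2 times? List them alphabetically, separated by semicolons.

Trigram counts meeting the condition (at least 2 times):
  grain grain cloud: 3
  grain grain grain: 3

grain grain cloud; grain grain grain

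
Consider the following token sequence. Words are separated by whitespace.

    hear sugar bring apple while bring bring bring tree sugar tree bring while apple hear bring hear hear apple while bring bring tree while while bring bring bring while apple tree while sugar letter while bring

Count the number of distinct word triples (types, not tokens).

36 tokens → 34 trigram windows in total.
Repeated trigrams (each contributes count−1 duplicates):
  while bring bring: 3
  apple while bring: 2
  bring bring bring: 2
  bring bring tree: 2
  bring while apple: 2
6 duplicate windows → 34 − 6 = 28 distinct.

28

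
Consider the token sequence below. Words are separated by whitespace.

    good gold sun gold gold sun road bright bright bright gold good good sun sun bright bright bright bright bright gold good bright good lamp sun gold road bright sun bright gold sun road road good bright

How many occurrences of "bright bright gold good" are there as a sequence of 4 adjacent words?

2

Scanning the 34 overlapping 4-gram windows for "bright bright gold good":
  position 9–12: bright bright gold good
  position 19–22: bright bright gold good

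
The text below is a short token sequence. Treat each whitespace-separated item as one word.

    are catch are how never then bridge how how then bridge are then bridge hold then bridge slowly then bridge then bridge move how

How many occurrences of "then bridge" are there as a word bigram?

Scanning the 23 overlapping bigram windows for "then bridge":
  position 6–7: then bridge
  position 10–11: then bridge
  position 13–14: then bridge
  position 16–17: then bridge
  position 19–20: then bridge
  position 21–22: then bridge

6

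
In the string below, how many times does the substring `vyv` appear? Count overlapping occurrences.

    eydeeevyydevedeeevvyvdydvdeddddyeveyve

1

Sliding a length-3 window over the 38 characters (36 positions):
  position 19–21: vyv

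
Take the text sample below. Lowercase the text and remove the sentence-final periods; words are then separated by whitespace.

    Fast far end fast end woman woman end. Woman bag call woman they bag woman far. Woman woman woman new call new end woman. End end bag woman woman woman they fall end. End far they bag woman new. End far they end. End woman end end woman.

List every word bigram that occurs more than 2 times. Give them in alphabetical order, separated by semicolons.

bag woman; end end; end woman; woman end; woman woman

Bigram counts meeting the condition (more than 2 times):
  bag woman: 3
  end end: 4
  end woman: 5
  woman end: 3
  woman woman: 5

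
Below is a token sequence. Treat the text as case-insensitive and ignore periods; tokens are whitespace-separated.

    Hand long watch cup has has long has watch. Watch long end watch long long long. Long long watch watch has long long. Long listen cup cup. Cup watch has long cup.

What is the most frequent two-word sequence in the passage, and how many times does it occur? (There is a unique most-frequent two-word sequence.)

"long long", 6 times

Bigram frequencies (highest first):
  long long: 6
  has long: 3
  long watch: 2
  watch watch: 2
  watch long: 2
  watch has: 2
  … (13 more, each ≤ 2)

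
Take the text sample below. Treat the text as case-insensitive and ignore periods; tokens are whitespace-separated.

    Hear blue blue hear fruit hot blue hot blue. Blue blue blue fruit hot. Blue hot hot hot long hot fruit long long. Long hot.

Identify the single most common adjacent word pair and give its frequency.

"blue blue", 4 times

Bigram frequencies (highest first):
  blue blue: 4
  hot blue: 3
  fruit hot: 2
  blue hot: 2
  hot hot: 2
  long hot: 2
  … (8 more, each ≤ 2)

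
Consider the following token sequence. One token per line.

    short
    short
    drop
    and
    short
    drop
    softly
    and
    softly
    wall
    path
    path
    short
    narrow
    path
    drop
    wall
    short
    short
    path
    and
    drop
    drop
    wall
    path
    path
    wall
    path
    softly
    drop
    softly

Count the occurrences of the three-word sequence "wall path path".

2

Scanning the 29 overlapping trigram windows for "wall path path":
  position 10–12: wall path path
  position 24–26: wall path path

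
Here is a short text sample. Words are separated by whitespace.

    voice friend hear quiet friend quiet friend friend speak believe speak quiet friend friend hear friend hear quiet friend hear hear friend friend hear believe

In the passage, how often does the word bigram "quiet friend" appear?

Scanning the 24 overlapping bigram windows for "quiet friend":
  position 4–5: quiet friend
  position 6–7: quiet friend
  position 12–13: quiet friend
  position 18–19: quiet friend

4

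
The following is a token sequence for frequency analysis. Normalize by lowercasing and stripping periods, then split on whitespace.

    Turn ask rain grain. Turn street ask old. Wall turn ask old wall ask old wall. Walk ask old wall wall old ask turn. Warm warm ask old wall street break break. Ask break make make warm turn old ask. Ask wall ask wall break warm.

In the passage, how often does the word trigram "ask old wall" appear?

Scanning the 44 overlapping trigram windows for "ask old wall":
  position 7–9: ask old wall
  position 11–13: ask old wall
  position 14–16: ask old wall
  position 18–20: ask old wall
  position 27–29: ask old wall

5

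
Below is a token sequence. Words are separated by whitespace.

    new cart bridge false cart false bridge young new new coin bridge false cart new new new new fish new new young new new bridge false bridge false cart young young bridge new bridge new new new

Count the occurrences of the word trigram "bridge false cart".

3

Scanning the 35 overlapping trigram windows for "bridge false cart":
  position 3–5: bridge false cart
  position 12–14: bridge false cart
  position 27–29: bridge false cart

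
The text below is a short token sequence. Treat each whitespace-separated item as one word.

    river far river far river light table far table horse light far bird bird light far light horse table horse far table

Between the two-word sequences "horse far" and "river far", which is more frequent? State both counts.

"river far" (2 vs 1)

"horse far": 1 occurrence
"river far": 2 occurrences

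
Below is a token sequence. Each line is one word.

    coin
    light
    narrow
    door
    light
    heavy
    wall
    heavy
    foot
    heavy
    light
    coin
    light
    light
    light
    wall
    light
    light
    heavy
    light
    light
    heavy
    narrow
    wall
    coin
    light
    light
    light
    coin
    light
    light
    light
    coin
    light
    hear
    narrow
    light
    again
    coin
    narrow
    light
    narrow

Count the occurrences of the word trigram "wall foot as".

Scanning the 40 overlapping trigram windows for "wall foot as":
  (none found)

0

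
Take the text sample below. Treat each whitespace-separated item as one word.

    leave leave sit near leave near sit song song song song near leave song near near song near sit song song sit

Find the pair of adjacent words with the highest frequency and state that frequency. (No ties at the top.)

"song song", 4 times

Bigram frequencies (highest first):
  song song: 4
  song near: 3
  near leave: 2
  near sit: 2
  sit song: 2
  leave leave: 1
  … (7 more, each ≤ 1)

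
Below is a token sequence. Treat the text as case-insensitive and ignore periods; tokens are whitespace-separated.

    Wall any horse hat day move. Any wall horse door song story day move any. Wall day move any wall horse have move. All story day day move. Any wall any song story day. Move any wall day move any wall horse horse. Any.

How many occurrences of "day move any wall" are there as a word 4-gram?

Scanning the 41 overlapping 4-gram windows for "day move any wall":
  position 5–8: day move any wall
  position 13–16: day move any wall
  position 17–20: day move any wall
  position 27–30: day move any wall
  position 34–37: day move any wall
  position 38–41: day move any wall

6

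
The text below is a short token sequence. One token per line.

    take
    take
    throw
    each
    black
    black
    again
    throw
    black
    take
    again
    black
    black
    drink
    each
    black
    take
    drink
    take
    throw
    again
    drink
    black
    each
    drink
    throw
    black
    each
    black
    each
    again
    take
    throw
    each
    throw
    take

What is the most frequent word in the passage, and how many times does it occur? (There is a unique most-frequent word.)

Unigram frequencies (highest first):
  black: 9
  take: 7
  throw: 6
  each: 6
  again: 4
  drink: 4

"black", 9 times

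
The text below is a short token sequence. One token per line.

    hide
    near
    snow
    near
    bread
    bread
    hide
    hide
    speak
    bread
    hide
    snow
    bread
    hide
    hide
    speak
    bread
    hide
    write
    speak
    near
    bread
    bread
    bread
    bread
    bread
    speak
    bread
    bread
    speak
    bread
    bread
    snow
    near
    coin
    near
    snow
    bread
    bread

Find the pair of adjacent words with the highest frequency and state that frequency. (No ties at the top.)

Bigram frequencies (highest first):
  bread bread: 8
  bread hide: 4
  speak bread: 4
  near snow: 2
  snow near: 2
  near bread: 2
  … (12 more, each ≤ 2)

"bread bread", 8 times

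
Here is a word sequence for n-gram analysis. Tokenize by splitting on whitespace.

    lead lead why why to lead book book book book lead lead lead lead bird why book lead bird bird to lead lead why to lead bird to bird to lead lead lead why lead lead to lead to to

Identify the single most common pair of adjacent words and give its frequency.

"lead lead", 8 times

Bigram frequencies (highest first):
  lead lead: 8
  to lead: 5
  lead why: 3
  book book: 3
  lead bird: 3
  bird to: 3
  … (11 more, each ≤ 2)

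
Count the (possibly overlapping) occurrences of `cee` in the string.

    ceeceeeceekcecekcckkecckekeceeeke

Sliding a length-3 window over the 33 characters (31 positions):
  position 1–3: cee
  position 4–6: cee
  position 8–10: cee
  position 28–30: cee

4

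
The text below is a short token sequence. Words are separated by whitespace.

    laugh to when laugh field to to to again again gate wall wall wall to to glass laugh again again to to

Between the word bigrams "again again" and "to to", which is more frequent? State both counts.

"to to" (4 vs 2)

"again again": 2 occurrences
"to to": 4 occurrences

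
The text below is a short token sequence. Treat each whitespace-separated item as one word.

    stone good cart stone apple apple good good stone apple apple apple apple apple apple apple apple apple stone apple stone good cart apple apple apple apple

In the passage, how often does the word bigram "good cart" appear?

2

Scanning the 26 overlapping bigram windows for "good cart":
  position 2–3: good cart
  position 22–23: good cart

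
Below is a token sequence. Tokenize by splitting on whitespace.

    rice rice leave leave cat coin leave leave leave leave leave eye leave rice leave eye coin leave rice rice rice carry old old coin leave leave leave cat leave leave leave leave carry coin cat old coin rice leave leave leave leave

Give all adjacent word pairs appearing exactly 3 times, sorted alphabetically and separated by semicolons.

coin leave; rice leave; rice rice

Bigram counts meeting the condition (exactly 3 times):
  coin leave: 3
  rice leave: 3
  rice rice: 3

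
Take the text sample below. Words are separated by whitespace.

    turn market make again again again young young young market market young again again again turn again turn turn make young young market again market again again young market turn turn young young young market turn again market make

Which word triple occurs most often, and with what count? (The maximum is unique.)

"young young market", 3 times

Trigram frequencies (highest first):
  young young market: 3
  again again again: 2
  again again young: 2
  young young young: 2
  young market turn: 2
  turn market make: 1
  … (25 more, each ≤ 1)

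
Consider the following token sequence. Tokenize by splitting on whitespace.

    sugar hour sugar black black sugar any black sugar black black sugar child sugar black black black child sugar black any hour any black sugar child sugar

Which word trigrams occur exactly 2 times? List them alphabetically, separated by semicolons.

any black sugar; black black sugar; black sugar child; child sugar black; sugar child sugar

Trigram counts meeting the condition (exactly 2 times):
  any black sugar: 2
  black black sugar: 2
  black sugar child: 2
  child sugar black: 2
  sugar child sugar: 2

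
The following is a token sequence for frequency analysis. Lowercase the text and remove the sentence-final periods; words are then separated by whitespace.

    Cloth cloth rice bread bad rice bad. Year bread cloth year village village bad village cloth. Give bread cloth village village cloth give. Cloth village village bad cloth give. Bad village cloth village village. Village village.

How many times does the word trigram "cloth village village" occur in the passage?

3

Scanning the 34 overlapping trigram windows for "cloth village village":
  position 19–21: cloth village village
  position 24–26: cloth village village
  position 32–34: cloth village village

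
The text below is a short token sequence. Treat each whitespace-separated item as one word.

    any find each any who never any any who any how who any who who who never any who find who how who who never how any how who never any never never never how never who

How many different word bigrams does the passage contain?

37 tokens → 36 bigram windows in total.
Repeated bigrams (each contributes count−1 duplicates):
  any who: 4
  who never: 4
  how who: 3
  never any: 3
  who who: 3
  any how: 2
  never how: 2
  never never: 2
  … (1 more repeated)
16 duplicate windows → 36 − 16 = 20 distinct.

20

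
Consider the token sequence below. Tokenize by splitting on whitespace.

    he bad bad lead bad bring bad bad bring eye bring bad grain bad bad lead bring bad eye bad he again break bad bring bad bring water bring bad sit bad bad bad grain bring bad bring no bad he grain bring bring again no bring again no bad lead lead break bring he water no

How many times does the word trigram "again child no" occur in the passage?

0

Scanning the 55 overlapping trigram windows for "again child no":
  (none found)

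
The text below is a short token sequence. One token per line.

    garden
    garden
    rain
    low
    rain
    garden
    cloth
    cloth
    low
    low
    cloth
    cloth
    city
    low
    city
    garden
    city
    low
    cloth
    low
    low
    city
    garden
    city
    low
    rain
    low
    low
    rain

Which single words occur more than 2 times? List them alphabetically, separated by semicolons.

city; cloth; garden; low; rain

Unigram counts meeting the condition (more than 2 times):
  city: 5
  cloth: 5
  garden: 5
  low: 10
  rain: 4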